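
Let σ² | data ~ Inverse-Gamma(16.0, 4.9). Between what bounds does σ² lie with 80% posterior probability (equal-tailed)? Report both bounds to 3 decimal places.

[0.230, 0.440]

Inverse-Gamma(16.0, 4.9) quantiles: F⁻¹(0.1) and F⁻¹(0.9).
Equivalently, 1/σ² ~ Gamma(16.0, rate = 4.9); invert its 0.9 and 0.1 quantiles.
Posterior mean ≈ 0.327, SD ≈ 0.087; a Normal approximation gives roughly [0.215, 0.439].
Exact: lower = 0.230; upper = 0.440.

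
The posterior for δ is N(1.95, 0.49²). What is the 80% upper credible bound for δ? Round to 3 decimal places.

Need U with P(δ ≤ U) = 0.80: U = 1.95 + z_{0.2}·0.49.
z = 0.842; U = 1.95 + 0.842 × 0.49 = 2.362.

2.362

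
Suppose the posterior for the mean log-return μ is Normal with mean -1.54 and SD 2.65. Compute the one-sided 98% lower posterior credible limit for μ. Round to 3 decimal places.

Need L with P(μ ≥ L) = 0.98: L = -1.54 − z_{0.02}·2.65.
z = 2.054; L = -1.54 − 2.054 × 2.65 = -6.982.

-6.982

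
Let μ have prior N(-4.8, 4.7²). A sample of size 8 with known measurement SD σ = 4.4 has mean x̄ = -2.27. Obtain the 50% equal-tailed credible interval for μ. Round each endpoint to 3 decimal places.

[-3.516, -1.524]

Posterior precision = 1/4.7² + 8/4.4² = 0.0453 + 0.4132 = 0.4585, so posterior SD = 1.4768.
Posterior mean = (-4.8/4.7² + 8·-2.27/4.4²) / 0.4585 = -2.5198.
Interval: -2.5198 ± 0.674 × 1.4768 → [-3.516, -1.524].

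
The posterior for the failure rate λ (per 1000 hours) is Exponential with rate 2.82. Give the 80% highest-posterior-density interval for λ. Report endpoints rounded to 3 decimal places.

[0.000, 0.571]

The exponential density is strictly decreasing on [0, ∞), so the HPD interval is anchored at 0: [0, q] with P(λ ≤ q) = 0.80.
q = −ln(1 − 0.80) / 2.82 = 1.6094 / 2.82 = 0.571.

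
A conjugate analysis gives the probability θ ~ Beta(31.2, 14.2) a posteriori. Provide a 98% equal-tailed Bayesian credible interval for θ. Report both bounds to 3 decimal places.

Posterior: Beta(31.2, 14.2).
Equal-tailed 98% interval: the 0.01 and 0.99 quantiles of Beta(31.2, 14.2).
Posterior mean ≈ 0.687, SD ≈ 0.068; a Normal approximation gives roughly [0.529, 0.846].
Exact: F⁻¹(0.01) = 0.519; F⁻¹(0.99) = 0.831.

[0.519, 0.831]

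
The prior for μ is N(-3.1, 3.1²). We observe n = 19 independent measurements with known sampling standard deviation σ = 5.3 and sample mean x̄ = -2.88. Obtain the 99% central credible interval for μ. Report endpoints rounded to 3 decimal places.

Posterior precision = 1/3.1² + 19/5.3² = 0.1041 + 0.6764 = 0.7805, so posterior SD = 1.1319.
Posterior mean = (-3.1/3.1² + 19·-2.88/5.3²) / 0.7805 = -2.9093.
Interval: -2.9093 ± 2.576 × 1.1319 → [-5.825, 0.006].

[-5.825, 0.006]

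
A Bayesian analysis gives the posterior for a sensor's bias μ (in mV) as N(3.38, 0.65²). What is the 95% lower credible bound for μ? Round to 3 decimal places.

2.311

Need L with P(μ ≥ L) = 0.95: L = 3.38 − z_{0.05}·0.65.
z = 1.645; L = 3.38 − 1.645 × 0.65 = 2.311.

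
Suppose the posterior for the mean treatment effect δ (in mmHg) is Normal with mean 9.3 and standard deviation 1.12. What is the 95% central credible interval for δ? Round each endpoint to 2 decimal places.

The posterior is symmetric, so the 95% equal-tailed interval is δ = 9.3 ± z·1.12 with z = 1.960.
Half-width: 1.960 × 1.12 = 2.20.
9.3 − 2.20 = 7.10; 9.3 + 2.20 = 11.50.

[7.10, 11.50]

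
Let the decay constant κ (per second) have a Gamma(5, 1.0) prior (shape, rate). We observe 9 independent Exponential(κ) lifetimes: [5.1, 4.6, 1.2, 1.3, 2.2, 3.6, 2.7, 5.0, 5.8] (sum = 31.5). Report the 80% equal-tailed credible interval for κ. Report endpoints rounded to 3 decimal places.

Posterior: Gamma(5+9, 1.0+31.5) = Gamma(14, 32.5) (shape, rate).
Equal-tailed 80% interval: Gamma(14, 32.5) quantiles at 0.1 and 0.9.
Posterior mean ≈ 0.431, SD ≈ 0.115; a Normal approximation gives roughly [0.283, 0.578].
Exact: lower = 0.291; upper = 0.583.

[0.291, 0.583]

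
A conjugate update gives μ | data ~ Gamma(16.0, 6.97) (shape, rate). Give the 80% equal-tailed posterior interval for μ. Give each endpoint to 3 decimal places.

Posterior: Gamma(shape 16.0, rate 6.97).
Equal-tailed 80% interval: Gamma(16.0, 6.97) quantiles at 0.1 and 0.9.
Posterior mean ≈ 2.296, SD ≈ 0.574; a Normal approximation gives roughly [1.560, 3.031].
Exact: lower = 1.598; upper = 3.055.

[1.598, 3.055]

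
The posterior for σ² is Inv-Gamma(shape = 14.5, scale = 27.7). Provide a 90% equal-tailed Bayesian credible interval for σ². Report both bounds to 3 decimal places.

Inverse-Gamma(14.5, 27.7) quantiles: F⁻¹(0.05) and F⁻¹(0.95).
Equivalently, 1/σ² ~ Gamma(14.5, rate = 27.7); invert its 0.95 and 0.05 quantiles.
Posterior mean ≈ 2.052, SD ≈ 0.580; a Normal approximation gives roughly [1.097, 3.006].
Exact: lower = 1.302; upper = 3.128.

[1.302, 3.128]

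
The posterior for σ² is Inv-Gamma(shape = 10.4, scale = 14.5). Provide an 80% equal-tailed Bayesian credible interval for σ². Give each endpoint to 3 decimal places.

Inverse-Gamma(10.4, 14.5) quantiles: F⁻¹(0.1) and F⁻¹(0.9).
Equivalently, 1/σ² ~ Gamma(10.4, rate = 14.5); invert its 0.9 and 0.1 quantiles.
Posterior mean ≈ 1.543, SD ≈ 0.532; a Normal approximation gives roughly [0.860, 2.225].
Exact: lower = 0.987; upper = 2.217.

[0.987, 2.217]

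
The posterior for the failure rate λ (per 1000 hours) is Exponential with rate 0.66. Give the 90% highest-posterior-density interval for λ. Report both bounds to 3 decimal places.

The exponential density is strictly decreasing on [0, ∞), so the HPD interval is anchored at 0: [0, q] with P(λ ≤ q) = 0.90.
q = −ln(1 − 0.90) / 0.66 = 2.3026 / 0.66 = 3.489.

[0.000, 3.489]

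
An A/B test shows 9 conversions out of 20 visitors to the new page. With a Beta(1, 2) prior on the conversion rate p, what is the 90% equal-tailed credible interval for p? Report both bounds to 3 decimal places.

[0.271, 0.605]

Posterior: Beta(1+9, 2+11) = Beta(10, 13).
Equal-tailed 90% interval: the 0.05 and 0.95 quantiles of Beta(10, 13).
Posterior mean ≈ 0.435, SD ≈ 0.101; a Normal approximation gives roughly [0.268, 0.601].
Exact: F⁻¹(0.05) = 0.271; F⁻¹(0.95) = 0.605.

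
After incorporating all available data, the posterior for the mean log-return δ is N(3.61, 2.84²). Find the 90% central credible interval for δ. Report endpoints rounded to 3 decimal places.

The posterior is symmetric, so the 90% equal-tailed interval is δ = 3.61 ± z·2.84 with z = 1.645.
Half-width: 1.645 × 2.84 = 4.671.
3.61 − 4.671 = -1.061; 3.61 + 4.671 = 8.281.

[-1.061, 8.281]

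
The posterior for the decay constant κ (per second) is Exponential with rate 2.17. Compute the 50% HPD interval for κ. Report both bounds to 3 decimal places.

The exponential density is strictly decreasing on [0, ∞), so the HPD interval is anchored at 0: [0, q] with P(κ ≤ q) = 0.50.
q = −ln(1 − 0.50) / 2.17 = 0.6931 / 2.17 = 0.319.

[0.000, 0.319]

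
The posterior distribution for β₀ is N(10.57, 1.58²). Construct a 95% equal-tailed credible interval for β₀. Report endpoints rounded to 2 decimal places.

[7.47, 13.67]

The posterior is symmetric, so the 95% equal-tailed interval is β₀ = 10.57 ± z·1.58 with z = 1.960.
Half-width: 1.960 × 1.58 = 3.10.
10.57 − 3.10 = 7.47; 10.57 + 3.10 = 13.67.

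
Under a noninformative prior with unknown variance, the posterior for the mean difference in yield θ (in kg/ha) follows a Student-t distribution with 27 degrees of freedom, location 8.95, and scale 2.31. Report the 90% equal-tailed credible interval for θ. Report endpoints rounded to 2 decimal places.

[5.02, 12.88]

The t_27 distribution is symmetric; the 90% interval is 8.95 ± t·2.31 with t_{0.95,27} = 1.703.
Half-width: 1.703 × 2.31 = 3.93.
8.95 − 3.93 = 5.02; 8.95 + 3.93 = 12.88.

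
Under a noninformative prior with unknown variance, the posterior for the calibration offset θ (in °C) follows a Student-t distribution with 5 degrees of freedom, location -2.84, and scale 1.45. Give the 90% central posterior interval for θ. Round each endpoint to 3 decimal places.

The t_5 distribution is symmetric; the 90% interval is -2.84 ± t·1.45 with t_{0.95,5} = 2.015.
Half-width: 2.015 × 1.45 = 2.922.
-2.84 − 2.922 = -5.762; -2.84 + 2.922 = 0.082.

[-5.762, 0.082]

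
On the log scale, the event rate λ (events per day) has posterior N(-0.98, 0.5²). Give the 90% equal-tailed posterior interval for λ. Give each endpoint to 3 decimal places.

[0.165, 0.854]

On the log scale the 90% interval is -0.98 ± 1.645 × 0.5 = [-1.8024, -0.1576].
Exponentiate: [e^-1.8024, e^-0.1576] = [0.165, 0.854].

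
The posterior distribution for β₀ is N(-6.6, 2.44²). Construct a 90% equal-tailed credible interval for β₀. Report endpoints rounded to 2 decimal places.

The posterior is symmetric, so the 90% equal-tailed interval is β₀ = -6.6 ± z·2.44 with z = 1.645.
Half-width: 1.645 × 2.44 = 4.01.
-6.6 − 4.01 = -10.61; -6.6 + 4.01 = -2.59.

[-10.61, -2.59]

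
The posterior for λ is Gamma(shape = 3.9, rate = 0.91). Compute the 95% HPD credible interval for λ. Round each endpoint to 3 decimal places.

[0.733, 8.568]

The posterior is unimodal and skewed, so the HPD interval has equal density at both endpoints and is the shortest 95% interval.
Solving f(0.733) = f(8.568) with F(8.568) − F(0.733) = 0.95 gives [0.733, 8.568].
For comparison, the equal-tailed interval is [1.142, 9.469]; the HPD is narrower and shifted toward the mode.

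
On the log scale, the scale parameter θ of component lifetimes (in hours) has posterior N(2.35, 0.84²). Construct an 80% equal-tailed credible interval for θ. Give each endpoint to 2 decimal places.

On the log scale the 80% interval is 2.35 ± 1.282 × 0.84 = [1.2735, 3.4265].
Exponentiate: [e^1.2735, e^3.4265] = [3.57, 30.77].

[3.57, 30.77]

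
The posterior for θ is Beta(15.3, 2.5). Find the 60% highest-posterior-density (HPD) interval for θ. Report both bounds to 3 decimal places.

[0.832, 0.955]

The posterior is unimodal and skewed, so the HPD interval has equal density at both endpoints and is the shortest 60% interval.
Solving f(0.832) = f(0.955) with F(0.955) − F(0.832) = 0.60 gives [0.832, 0.955].
For comparison, the equal-tailed interval is [0.797, 0.930]; the HPD is narrower and shifted toward the mode.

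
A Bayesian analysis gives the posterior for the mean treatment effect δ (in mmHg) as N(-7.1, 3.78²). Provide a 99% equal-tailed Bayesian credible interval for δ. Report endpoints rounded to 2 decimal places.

The posterior is symmetric, so the 99% equal-tailed interval is δ = -7.1 ± z·3.78 with z = 2.576.
Half-width: 2.576 × 3.78 = 9.74.
-7.1 − 9.74 = -16.84; -7.1 + 9.74 = 2.64.

[-16.84, 2.64]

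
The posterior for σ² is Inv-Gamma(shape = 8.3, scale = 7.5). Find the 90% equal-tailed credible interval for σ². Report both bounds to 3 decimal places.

[0.554, 1.789]

Inverse-Gamma(8.3, 7.5) quantiles: F⁻¹(0.05) and F⁻¹(0.95).
Equivalently, 1/σ² ~ Gamma(8.3, rate = 7.5); invert its 0.95 and 0.05 quantiles.
Posterior mean ≈ 1.027, SD ≈ 0.409; a Normal approximation gives roughly [0.354, 1.701].
Exact: lower = 0.554; upper = 1.789.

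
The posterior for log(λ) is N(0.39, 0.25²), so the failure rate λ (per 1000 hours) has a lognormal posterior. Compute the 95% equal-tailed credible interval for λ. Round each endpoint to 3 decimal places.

On the log scale the 95% interval is 0.39 ± 1.960 × 0.25 = [-0.1000, 0.8800].
Exponentiate: [e^-0.1000, e^0.8800] = [0.905, 2.411].

[0.905, 2.411]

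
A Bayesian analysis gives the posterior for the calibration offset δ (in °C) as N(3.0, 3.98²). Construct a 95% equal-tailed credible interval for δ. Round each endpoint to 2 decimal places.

The posterior is symmetric, so the 95% equal-tailed interval is δ = 3.0 ± z·3.98 with z = 1.960.
Half-width: 1.960 × 3.98 = 7.80.
3.0 − 7.80 = -4.80; 3.0 + 7.80 = 10.80.

[-4.80, 10.80]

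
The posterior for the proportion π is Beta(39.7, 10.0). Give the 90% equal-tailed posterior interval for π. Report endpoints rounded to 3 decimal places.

Posterior: Beta(39.7, 10.0).
Equal-tailed 90% interval: the 0.05 and 0.95 quantiles of Beta(39.7, 10.0).
Posterior mean ≈ 0.799, SD ≈ 0.056; a Normal approximation gives roughly [0.706, 0.891].
Exact: F⁻¹(0.05) = 0.700; F⁻¹(0.95) = 0.884.

[0.700, 0.884]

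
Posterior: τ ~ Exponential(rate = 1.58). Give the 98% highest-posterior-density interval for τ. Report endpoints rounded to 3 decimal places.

[0.000, 2.476]

The exponential density is strictly decreasing on [0, ∞), so the HPD interval is anchored at 0: [0, q] with P(τ ≤ q) = 0.98.
q = −ln(1 − 0.98) / 1.58 = 3.9120 / 1.58 = 2.476.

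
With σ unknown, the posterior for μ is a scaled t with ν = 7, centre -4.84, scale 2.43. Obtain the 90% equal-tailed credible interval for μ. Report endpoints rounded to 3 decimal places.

[-9.444, -0.236]

The t_7 distribution is symmetric; the 90% interval is -4.84 ± t·2.43 with t_{0.95,7} = 1.895.
Half-width: 1.895 × 2.43 = 4.604.
-4.84 − 4.604 = -9.444; -4.84 + 4.604 = -0.236.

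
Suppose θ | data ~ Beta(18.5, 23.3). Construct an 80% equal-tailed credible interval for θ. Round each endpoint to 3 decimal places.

[0.345, 0.541]

Posterior: Beta(18.5, 23.3).
Equal-tailed 80% interval: the 0.1 and 0.9 quantiles of Beta(18.5, 23.3).
Posterior mean ≈ 0.443, SD ≈ 0.076; a Normal approximation gives roughly [0.345, 0.540].
Exact: F⁻¹(0.1) = 0.345; F⁻¹(0.9) = 0.541.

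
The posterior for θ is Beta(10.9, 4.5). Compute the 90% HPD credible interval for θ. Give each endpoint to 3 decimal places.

The posterior is unimodal and skewed, so the HPD interval has equal density at both endpoints and is the shortest 90% interval.
Solving f(0.530) = f(0.892) with F(0.892) − F(0.530) = 0.90 gives [0.530, 0.892].
For comparison, the equal-tailed interval is [0.508, 0.876]; the HPD is narrower and shifted toward the mode.

[0.530, 0.892]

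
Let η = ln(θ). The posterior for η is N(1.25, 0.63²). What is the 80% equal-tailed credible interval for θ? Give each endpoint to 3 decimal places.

On the log scale the 80% interval is 1.25 ± 1.282 × 0.63 = [0.4426, 2.0574].
Exponentiate: [e^0.4426, e^2.0574] = [1.557, 7.825].

[1.557, 7.825]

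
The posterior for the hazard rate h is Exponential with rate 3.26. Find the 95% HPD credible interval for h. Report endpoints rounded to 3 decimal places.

[0.000, 0.919]

The exponential density is strictly decreasing on [0, ∞), so the HPD interval is anchored at 0: [0, q] with P(h ≤ q) = 0.95.
q = −ln(1 − 0.95) / 3.26 = 2.9957 / 3.26 = 0.919.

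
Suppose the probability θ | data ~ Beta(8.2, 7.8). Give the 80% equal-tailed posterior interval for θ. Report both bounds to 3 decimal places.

Posterior: Beta(8.2, 7.8).
Equal-tailed 80% interval: the 0.1 and 0.9 quantiles of Beta(8.2, 7.8).
Posterior mean ≈ 0.512, SD ≈ 0.121; a Normal approximation gives roughly [0.357, 0.668].
Exact: F⁻¹(0.1) = 0.354; F⁻¹(0.9) = 0.671.

[0.354, 0.671]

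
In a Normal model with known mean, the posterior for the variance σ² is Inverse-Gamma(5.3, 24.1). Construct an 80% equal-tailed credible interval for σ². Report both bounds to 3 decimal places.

Inverse-Gamma(5.3, 24.1) quantiles: F⁻¹(0.1) and F⁻¹(0.9).
Equivalently, 1/σ² ~ Gamma(5.3, rate = 24.1); invert its 0.9 and 0.1 quantiles.
Posterior mean ≈ 5.605, SD ≈ 3.085; a Normal approximation gives roughly [1.651, 9.559].
Exact: lower = 2.876; upper = 9.110.

[2.876, 9.110]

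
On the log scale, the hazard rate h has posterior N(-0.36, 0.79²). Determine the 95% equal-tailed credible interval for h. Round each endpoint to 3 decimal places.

On the log scale the 95% interval is -0.36 ± 1.960 × 0.79 = [-1.9084, 1.1884].
Exponentiate: [e^-1.9084, e^1.1884] = [0.148, 3.282].

[0.148, 3.282]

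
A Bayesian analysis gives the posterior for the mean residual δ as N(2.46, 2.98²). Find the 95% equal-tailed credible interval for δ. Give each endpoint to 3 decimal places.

[-3.381, 8.301]

The posterior is symmetric, so the 95% equal-tailed interval is δ = 2.46 ± z·2.98 with z = 1.960.
Half-width: 1.960 × 2.98 = 5.841.
2.46 − 5.841 = -3.381; 2.46 + 5.841 = 8.301.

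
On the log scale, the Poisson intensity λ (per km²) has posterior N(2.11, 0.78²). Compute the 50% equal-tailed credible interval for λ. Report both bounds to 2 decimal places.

[4.87, 13.96]

On the log scale the 50% interval is 2.11 ± 0.674 × 0.78 = [1.5839, 2.6361].
Exponentiate: [e^1.5839, e^2.6361] = [4.87, 13.96].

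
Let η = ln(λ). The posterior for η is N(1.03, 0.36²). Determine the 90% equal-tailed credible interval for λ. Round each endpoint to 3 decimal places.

[1.549, 5.064]

On the log scale the 90% interval is 1.03 ± 1.645 × 0.36 = [0.4379, 1.6221].
Exponentiate: [e^0.4379, e^1.6221] = [1.549, 5.064].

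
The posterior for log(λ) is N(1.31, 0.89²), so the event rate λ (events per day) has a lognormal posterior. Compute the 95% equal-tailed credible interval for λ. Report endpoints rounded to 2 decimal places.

On the log scale the 95% interval is 1.31 ± 1.960 × 0.89 = [-0.4344, 3.0544].
Exponentiate: [e^-0.4344, e^3.0544] = [0.65, 21.21].

[0.65, 21.21]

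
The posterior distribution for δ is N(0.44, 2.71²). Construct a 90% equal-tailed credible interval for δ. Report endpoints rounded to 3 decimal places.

The posterior is symmetric, so the 90% equal-tailed interval is δ = 0.44 ± z·2.71 with z = 1.645.
Half-width: 1.645 × 2.71 = 4.458.
0.44 − 4.458 = -4.018; 0.44 + 4.458 = 4.898.

[-4.018, 4.898]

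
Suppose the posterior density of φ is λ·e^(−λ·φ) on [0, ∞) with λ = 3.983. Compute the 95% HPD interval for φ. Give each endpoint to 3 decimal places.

The exponential density is strictly decreasing on [0, ∞), so the HPD interval is anchored at 0: [0, q] with P(φ ≤ q) = 0.95.
q = −ln(1 − 0.95) / 3.983 = 2.9957 / 3.983 = 0.752.

[0.000, 0.752]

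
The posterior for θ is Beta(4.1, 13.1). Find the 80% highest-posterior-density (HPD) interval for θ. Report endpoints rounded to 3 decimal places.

The posterior is unimodal and skewed, so the HPD interval has equal density at both endpoints and is the shortest 80% interval.
Solving f(0.098) = f(0.349) with F(0.349) − F(0.098) = 0.80 gives [0.098, 0.349].
For comparison, the equal-tailed interval is [0.117, 0.374]; the HPD is narrower and shifted toward the mode.

[0.098, 0.349]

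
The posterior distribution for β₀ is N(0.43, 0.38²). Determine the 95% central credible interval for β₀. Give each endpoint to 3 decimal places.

[-0.315, 1.175]

The posterior is symmetric, so the 95% equal-tailed interval is β₀ = 0.43 ± z·0.38 with z = 1.960.
Half-width: 1.960 × 0.38 = 0.745.
0.43 − 0.745 = -0.315; 0.43 + 0.745 = 1.175.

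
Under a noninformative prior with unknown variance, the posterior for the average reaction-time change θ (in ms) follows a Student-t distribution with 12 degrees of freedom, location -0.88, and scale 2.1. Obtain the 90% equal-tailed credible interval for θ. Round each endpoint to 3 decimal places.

[-4.623, 2.863]

The t_12 distribution is symmetric; the 90% interval is -0.88 ± t·2.1 with t_{0.95,12} = 1.782.
Half-width: 1.782 × 2.1 = 3.743.
-0.88 − 3.743 = -4.623; -0.88 + 3.743 = 2.863.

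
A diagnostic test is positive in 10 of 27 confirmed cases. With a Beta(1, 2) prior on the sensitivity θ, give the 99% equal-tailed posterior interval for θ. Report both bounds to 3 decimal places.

[0.167, 0.599]

Posterior: Beta(1+10, 2+17) = Beta(11, 19).
Equal-tailed 99% interval: the 0.005 and 0.995 quantiles of Beta(11, 19).
Posterior mean ≈ 0.367, SD ≈ 0.087; a Normal approximation gives roughly [0.144, 0.590].
Exact: F⁻¹(0.005) = 0.167; F⁻¹(0.995) = 0.599.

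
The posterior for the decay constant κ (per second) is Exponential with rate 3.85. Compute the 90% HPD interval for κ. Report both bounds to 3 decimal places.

The exponential density is strictly decreasing on [0, ∞), so the HPD interval is anchored at 0: [0, q] with P(κ ≤ q) = 0.90.
q = −ln(1 − 0.90) / 3.85 = 2.3026 / 3.85 = 0.598.

[0.000, 0.598]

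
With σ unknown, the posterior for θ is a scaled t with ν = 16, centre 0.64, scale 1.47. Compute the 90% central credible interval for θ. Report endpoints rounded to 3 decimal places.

The t_16 distribution is symmetric; the 90% interval is 0.64 ± t·1.47 with t_{0.95,16} = 1.746.
Half-width: 1.746 × 1.47 = 2.566.
0.64 − 2.566 = -1.926; 0.64 + 2.566 = 3.206.

[-1.926, 3.206]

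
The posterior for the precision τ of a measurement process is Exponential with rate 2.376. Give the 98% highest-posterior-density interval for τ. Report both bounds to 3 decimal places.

[0.000, 1.646]

The exponential density is strictly decreasing on [0, ∞), so the HPD interval is anchored at 0: [0, q] with P(τ ≤ q) = 0.98.
q = −ln(1 − 0.98) / 2.376 = 3.9120 / 2.376 = 1.646.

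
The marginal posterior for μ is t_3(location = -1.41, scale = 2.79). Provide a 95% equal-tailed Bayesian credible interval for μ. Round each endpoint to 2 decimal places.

[-10.29, 7.47]

The t_3 distribution is symmetric; the 95% interval is -1.41 ± t·2.79 with t_{0.975,3} = 3.182.
Half-width: 3.182 × 2.79 = 8.88.
-1.41 − 8.88 = -10.29; -1.41 + 8.88 = 7.47.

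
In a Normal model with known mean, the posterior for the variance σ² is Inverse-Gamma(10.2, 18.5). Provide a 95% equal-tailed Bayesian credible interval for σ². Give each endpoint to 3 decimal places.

Inverse-Gamma(10.2, 18.5) quantiles: F⁻¹(0.025) and F⁻¹(0.975).
Equivalently, 1/σ² ~ Gamma(10.2, rate = 18.5); invert its 0.975 and 0.025 quantiles.
Posterior mean ≈ 2.011, SD ≈ 0.702; a Normal approximation gives roughly [0.635, 3.387].
Exact: lower = 1.066; upper = 3.750.

[1.066, 3.750]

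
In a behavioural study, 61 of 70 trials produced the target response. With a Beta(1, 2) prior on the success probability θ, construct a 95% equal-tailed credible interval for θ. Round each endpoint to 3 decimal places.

Posterior: Beta(1+61, 2+9) = Beta(62, 11).
Equal-tailed 95% interval: the 0.025 and 0.975 quantiles of Beta(62, 11).
Posterior mean ≈ 0.849, SD ≈ 0.042; a Normal approximation gives roughly [0.768, 0.931].
Exact: F⁻¹(0.025) = 0.759; F⁻¹(0.975) = 0.921.

[0.759, 0.921]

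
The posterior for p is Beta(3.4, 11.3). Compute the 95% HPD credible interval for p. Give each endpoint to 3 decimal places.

The posterior is unimodal and skewed, so the HPD interval has equal density at both endpoints and is the shortest 95% interval.
Solving f(0.045) = f(0.439) with F(0.439) − F(0.045) = 0.95 gives [0.045, 0.439].
For comparison, the equal-tailed interval is [0.062, 0.469]; the HPD is narrower and shifted toward the mode.

[0.045, 0.439]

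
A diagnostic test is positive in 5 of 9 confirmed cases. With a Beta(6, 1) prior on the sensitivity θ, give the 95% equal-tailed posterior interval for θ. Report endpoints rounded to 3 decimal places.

[0.449, 0.882]

Posterior: Beta(6+5, 1+4) = Beta(11, 5).
Equal-tailed 95% interval: the 0.025 and 0.975 quantiles of Beta(11, 5).
Posterior mean ≈ 0.688, SD ≈ 0.112; a Normal approximation gives roughly [0.467, 0.908].
Exact: F⁻¹(0.025) = 0.449; F⁻¹(0.975) = 0.882.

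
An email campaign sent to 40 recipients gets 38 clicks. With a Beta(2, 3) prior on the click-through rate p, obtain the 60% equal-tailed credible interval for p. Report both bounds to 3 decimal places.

[0.852, 0.929]

Posterior: Beta(2+38, 3+2) = Beta(40, 5).
Equal-tailed 60% interval: the 0.2 and 0.8 quantiles of Beta(40, 5).
Posterior mean ≈ 0.889, SD ≈ 0.046; a Normal approximation gives roughly [0.850, 0.928].
Exact: F⁻¹(0.2) = 0.852; F⁻¹(0.8) = 0.929.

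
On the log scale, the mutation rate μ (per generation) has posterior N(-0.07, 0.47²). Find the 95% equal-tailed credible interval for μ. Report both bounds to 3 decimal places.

On the log scale the 95% interval is -0.07 ± 1.960 × 0.47 = [-0.9912, 0.8512].
Exponentiate: [e^-0.9912, e^0.8512] = [0.371, 2.342].

[0.371, 2.342]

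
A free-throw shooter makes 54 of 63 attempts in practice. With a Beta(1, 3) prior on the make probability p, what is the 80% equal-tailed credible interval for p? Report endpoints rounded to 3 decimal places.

Posterior: Beta(1+54, 3+9) = Beta(55, 12).
Equal-tailed 80% interval: the 0.1 and 0.9 quantiles of Beta(55, 12).
Posterior mean ≈ 0.821, SD ≈ 0.046; a Normal approximation gives roughly [0.761, 0.880].
Exact: F⁻¹(0.1) = 0.759; F⁻¹(0.9) = 0.878.

[0.759, 0.878]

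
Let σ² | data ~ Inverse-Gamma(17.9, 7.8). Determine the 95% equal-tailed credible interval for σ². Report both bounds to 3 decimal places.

[0.288, 0.736]

Inverse-Gamma(17.9, 7.8) quantiles: F⁻¹(0.025) and F⁻¹(0.975).
Equivalently, 1/σ² ~ Gamma(17.9, rate = 7.8); invert its 0.975 and 0.025 quantiles.
Posterior mean ≈ 0.462, SD ≈ 0.116; a Normal approximation gives roughly [0.235, 0.688].
Exact: lower = 0.288; upper = 0.736.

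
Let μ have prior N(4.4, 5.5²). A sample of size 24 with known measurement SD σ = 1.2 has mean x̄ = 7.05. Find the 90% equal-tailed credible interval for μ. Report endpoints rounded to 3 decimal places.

[6.642, 7.447]

Posterior precision = 1/5.5² + 24/1.2² = 0.0331 + 16.6667 = 16.6997, so posterior SD = 0.2447.
Posterior mean = (4.4/5.5² + 24·7.05/1.2²) / 16.6997 = 7.0448.
Interval: 7.0448 ± 1.645 × 0.2447 → [6.642, 7.447].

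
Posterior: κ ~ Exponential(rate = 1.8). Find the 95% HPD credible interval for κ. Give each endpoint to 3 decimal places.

[0.000, 1.664]

The exponential density is strictly decreasing on [0, ∞), so the HPD interval is anchored at 0: [0, q] with P(κ ≤ q) = 0.95.
q = −ln(1 − 0.95) / 1.8 = 2.9957 / 1.8 = 1.664.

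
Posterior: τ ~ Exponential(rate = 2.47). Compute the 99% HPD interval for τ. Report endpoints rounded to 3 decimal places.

[0.000, 1.864]

The exponential density is strictly decreasing on [0, ∞), so the HPD interval is anchored at 0: [0, q] with P(τ ≤ q) = 0.99.
q = −ln(1 − 0.99) / 2.47 = 4.6052 / 2.47 = 1.864.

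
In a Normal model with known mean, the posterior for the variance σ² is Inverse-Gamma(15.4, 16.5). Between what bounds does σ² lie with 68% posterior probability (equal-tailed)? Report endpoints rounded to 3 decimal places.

[0.857, 1.430]

Inverse-Gamma(15.4, 16.5) quantiles: F⁻¹(0.16) and F⁻¹(0.84).
Equivalently, 1/σ² ~ Gamma(15.4, rate = 16.5); invert its 0.84 and 0.16 quantiles.
Posterior mean ≈ 1.146, SD ≈ 0.313; a Normal approximation gives roughly [0.835, 1.457].
Exact: lower = 0.857; upper = 1.430.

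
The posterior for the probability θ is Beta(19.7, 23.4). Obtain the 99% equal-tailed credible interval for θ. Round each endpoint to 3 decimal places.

[0.272, 0.650]

Posterior: Beta(19.7, 23.4).
Equal-tailed 99% interval: the 0.005 and 0.995 quantiles of Beta(19.7, 23.4).
Posterior mean ≈ 0.457, SD ≈ 0.075; a Normal approximation gives roughly [0.264, 0.650].
Exact: F⁻¹(0.005) = 0.272; F⁻¹(0.995) = 0.650.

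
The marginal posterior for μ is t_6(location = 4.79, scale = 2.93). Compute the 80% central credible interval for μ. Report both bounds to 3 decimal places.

[0.572, 9.008]

The t_6 distribution is symmetric; the 80% interval is 4.79 ± t·2.93 with t_{0.9,6} = 1.440.
Half-width: 1.440 × 2.93 = 4.218.
4.79 − 4.218 = 0.572; 4.79 + 4.218 = 9.008.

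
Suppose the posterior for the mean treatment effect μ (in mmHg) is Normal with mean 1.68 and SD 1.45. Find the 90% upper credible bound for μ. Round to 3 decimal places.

Need U with P(μ ≤ U) = 0.90: U = 1.68 + z_{0.1}·1.45.
z = 1.282; U = 1.68 + 1.282 × 1.45 = 3.538.

3.538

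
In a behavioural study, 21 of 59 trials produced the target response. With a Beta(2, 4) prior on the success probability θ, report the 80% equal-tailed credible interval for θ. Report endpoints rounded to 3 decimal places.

Posterior: Beta(2+21, 4+38) = Beta(23, 42).
Equal-tailed 80% interval: the 0.1 and 0.9 quantiles of Beta(23, 42).
Posterior mean ≈ 0.354, SD ≈ 0.059; a Normal approximation gives roughly [0.278, 0.429].
Exact: F⁻¹(0.1) = 0.279; F⁻¹(0.9) = 0.431.

[0.279, 0.431]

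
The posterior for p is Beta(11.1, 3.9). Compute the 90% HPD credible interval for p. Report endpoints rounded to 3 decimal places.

[0.569, 0.919]

The posterior is unimodal and skewed, so the HPD interval has equal density at both endpoints and is the shortest 90% interval.
Solving f(0.569) = f(0.919) with F(0.919) − F(0.569) = 0.90 gives [0.569, 0.919].
For comparison, the equal-tailed interval is [0.542, 0.901]; the HPD is narrower and shifted toward the mode.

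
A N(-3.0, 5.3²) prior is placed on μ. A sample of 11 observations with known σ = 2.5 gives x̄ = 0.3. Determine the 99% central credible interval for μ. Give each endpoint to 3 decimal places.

[-1.688, 2.157]

Posterior precision = 1/5.3² + 11/2.5² = 0.0356 + 1.7600 = 1.7956, so posterior SD = 0.7463.
Posterior mean = (-3.0/5.3² + 11·0.3/2.5²) / 1.7956 = 0.2346.
Interval: 0.2346 ± 2.576 × 0.7463 → [-1.688, 2.157].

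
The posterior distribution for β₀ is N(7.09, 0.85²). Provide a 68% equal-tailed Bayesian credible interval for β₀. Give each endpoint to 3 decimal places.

[6.245, 7.935]

The posterior is symmetric, so the 68% equal-tailed interval is β₀ = 7.09 ± z·0.85 with z = 0.994.
Half-width: 0.994 × 0.85 = 0.845.
7.09 − 0.845 = 6.245; 7.09 + 0.845 = 7.935.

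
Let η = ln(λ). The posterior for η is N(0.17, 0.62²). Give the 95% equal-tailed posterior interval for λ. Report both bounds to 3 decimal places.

On the log scale the 95% interval is 0.17 ± 1.960 × 0.62 = [-1.0452, 1.3852].
Exponentiate: [e^-1.0452, e^1.3852] = [0.352, 3.996].

[0.352, 3.996]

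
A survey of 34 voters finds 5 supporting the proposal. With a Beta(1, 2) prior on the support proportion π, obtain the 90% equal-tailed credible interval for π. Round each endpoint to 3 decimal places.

Posterior: Beta(1+5, 2+29) = Beta(6, 31).
Equal-tailed 90% interval: the 0.05 and 0.95 quantiles of Beta(6, 31).
Posterior mean ≈ 0.162, SD ≈ 0.060; a Normal approximation gives roughly [0.064, 0.261].
Exact: F⁻¹(0.05) = 0.075; F⁻¹(0.95) = 0.270.

[0.075, 0.270]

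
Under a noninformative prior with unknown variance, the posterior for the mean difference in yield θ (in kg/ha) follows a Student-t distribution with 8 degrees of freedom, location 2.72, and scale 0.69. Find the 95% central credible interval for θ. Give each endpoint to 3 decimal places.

[1.129, 4.311]

The t_8 distribution is symmetric; the 95% interval is 2.72 ± t·0.69 with t_{0.975,8} = 2.306.
Half-width: 2.306 × 0.69 = 1.591.
2.72 − 1.591 = 1.129; 2.72 + 1.591 = 4.311.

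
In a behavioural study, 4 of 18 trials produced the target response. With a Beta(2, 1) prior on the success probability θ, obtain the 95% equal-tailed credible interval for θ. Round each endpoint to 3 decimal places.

[0.119, 0.491]

Posterior: Beta(2+4, 1+14) = Beta(6, 15).
Equal-tailed 95% interval: the 0.025 and 0.975 quantiles of Beta(6, 15).
Posterior mean ≈ 0.286, SD ≈ 0.096; a Normal approximation gives roughly [0.097, 0.474].
Exact: F⁻¹(0.025) = 0.119; F⁻¹(0.975) = 0.491.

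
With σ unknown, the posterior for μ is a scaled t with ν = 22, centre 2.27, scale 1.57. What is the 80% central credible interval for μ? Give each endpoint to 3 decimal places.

[0.196, 4.344]

The t_22 distribution is symmetric; the 80% interval is 2.27 ± t·1.57 with t_{0.9,22} = 1.321.
Half-width: 1.321 × 1.57 = 2.074.
2.27 − 2.074 = 0.196; 2.27 + 2.074 = 4.344.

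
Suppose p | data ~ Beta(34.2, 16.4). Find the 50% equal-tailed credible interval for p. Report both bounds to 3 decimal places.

Posterior: Beta(34.2, 16.4).
Equal-tailed 50% interval: the 0.25 and 0.75 quantiles of Beta(34.2, 16.4).
Posterior mean ≈ 0.676, SD ≈ 0.065; a Normal approximation gives roughly [0.632, 0.720].
Exact: F⁻¹(0.25) = 0.633; F⁻¹(0.75) = 0.722.

[0.633, 0.722]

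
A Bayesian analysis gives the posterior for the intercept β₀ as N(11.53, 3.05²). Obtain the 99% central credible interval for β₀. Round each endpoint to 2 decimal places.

The posterior is symmetric, so the 99% equal-tailed interval is β₀ = 11.53 ± z·3.05 with z = 2.576.
Half-width: 2.576 × 3.05 = 7.86.
11.53 − 7.86 = 3.67; 11.53 + 7.86 = 19.39.

[3.67, 19.39]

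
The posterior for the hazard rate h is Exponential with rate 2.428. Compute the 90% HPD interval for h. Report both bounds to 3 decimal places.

The exponential density is strictly decreasing on [0, ∞), so the HPD interval is anchored at 0: [0, q] with P(h ≤ q) = 0.90.
q = −ln(1 − 0.90) / 2.428 = 2.3026 / 2.428 = 0.948.

[0.000, 0.948]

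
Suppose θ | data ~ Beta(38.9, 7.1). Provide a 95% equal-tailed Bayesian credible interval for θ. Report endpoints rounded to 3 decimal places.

Posterior: Beta(38.9, 7.1).
Equal-tailed 95% interval: the 0.025 and 0.975 quantiles of Beta(38.9, 7.1).
Posterior mean ≈ 0.846, SD ≈ 0.053; a Normal approximation gives roughly [0.742, 0.949].
Exact: F⁻¹(0.025) = 0.729; F⁻¹(0.975) = 0.934.

[0.729, 0.934]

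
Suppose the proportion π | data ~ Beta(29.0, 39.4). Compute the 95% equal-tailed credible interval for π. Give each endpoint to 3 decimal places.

[0.310, 0.542]

Posterior: Beta(29.0, 39.4).
Equal-tailed 95% interval: the 0.025 and 0.975 quantiles of Beta(29.0, 39.4).
Posterior mean ≈ 0.424, SD ≈ 0.059; a Normal approximation gives roughly [0.308, 0.540].
Exact: F⁻¹(0.025) = 0.310; F⁻¹(0.975) = 0.542.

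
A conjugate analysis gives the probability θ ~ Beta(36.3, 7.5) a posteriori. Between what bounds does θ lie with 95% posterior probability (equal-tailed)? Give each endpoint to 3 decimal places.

Posterior: Beta(36.3, 7.5).
Equal-tailed 95% interval: the 0.025 and 0.975 quantiles of Beta(36.3, 7.5).
Posterior mean ≈ 0.829, SD ≈ 0.056; a Normal approximation gives roughly [0.718, 0.939].
Exact: F⁻¹(0.025) = 0.705; F⁻¹(0.975) = 0.924.

[0.705, 0.924]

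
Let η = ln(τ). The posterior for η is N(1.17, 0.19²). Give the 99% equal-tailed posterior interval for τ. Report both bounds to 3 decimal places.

[1.975, 5.256]

On the log scale the 99% interval is 1.17 ± 2.576 × 0.19 = [0.6806, 1.6594].
Exponentiate: [e^0.6806, e^1.6594] = [1.975, 5.256].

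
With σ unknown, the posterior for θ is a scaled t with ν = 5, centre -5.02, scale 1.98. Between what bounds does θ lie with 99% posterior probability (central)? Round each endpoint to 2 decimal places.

[-13.00, 2.96]

The t_5 distribution is symmetric; the 99% interval is -5.02 ± t·1.98 with t_{0.995,5} = 4.032.
Half-width: 4.032 × 1.98 = 7.98.
-5.02 − 7.98 = -13.00; -5.02 + 7.98 = 2.96.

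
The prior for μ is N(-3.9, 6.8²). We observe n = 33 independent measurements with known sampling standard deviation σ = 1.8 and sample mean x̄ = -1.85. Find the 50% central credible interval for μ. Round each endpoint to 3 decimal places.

[-2.065, -1.643]

Posterior precision = 1/6.8² + 33/1.8² = 0.0216 + 10.1852 = 10.2068, so posterior SD = 0.3130.
Posterior mean = (-3.9/6.8² + 33·-1.85/1.8²) / 10.2068 = -1.8543.
Interval: -1.8543 ± 0.674 × 0.3130 → [-2.065, -1.643].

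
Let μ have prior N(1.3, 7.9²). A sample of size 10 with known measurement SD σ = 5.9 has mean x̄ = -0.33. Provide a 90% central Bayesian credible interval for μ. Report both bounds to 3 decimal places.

Posterior precision = 1/7.9² + 10/5.9² = 0.0160 + 0.2873 = 0.3033, so posterior SD = 1.8158.
Posterior mean = (1.3/7.9² + 10·-0.33/5.9²) / 0.3033 = -0.2439.
Interval: -0.2439 ± 1.645 × 1.8158 → [-3.231, 2.743].

[-3.231, 2.743]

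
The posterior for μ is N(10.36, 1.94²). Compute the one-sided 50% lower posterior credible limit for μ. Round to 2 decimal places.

Need L with P(μ ≥ L) = 0.50: L = 10.36 − z_{0.5}·1.94.
z = 0.000; L = 10.36 − 0.000 × 1.94 = 10.36.

10.36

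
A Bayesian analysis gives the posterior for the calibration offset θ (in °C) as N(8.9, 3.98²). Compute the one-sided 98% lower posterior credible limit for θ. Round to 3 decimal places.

Need L with P(θ ≥ L) = 0.98: L = 8.9 − z_{0.02}·3.98.
z = 2.054; L = 8.9 − 2.054 × 3.98 = 0.726.

0.726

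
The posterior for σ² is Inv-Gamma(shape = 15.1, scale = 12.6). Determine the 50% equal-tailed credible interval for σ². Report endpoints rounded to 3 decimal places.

Inverse-Gamma(15.1, 12.6) quantiles: F⁻¹(0.25) and F⁻¹(0.75).
Equivalently, 1/σ² ~ Gamma(15.1, rate = 12.6); invert its 0.75 and 0.25 quantiles.
Posterior mean ≈ 0.894, SD ≈ 0.247; a Normal approximation gives roughly [0.727, 1.060].
Exact: lower = 0.720; upper = 1.022.

[0.720, 1.022]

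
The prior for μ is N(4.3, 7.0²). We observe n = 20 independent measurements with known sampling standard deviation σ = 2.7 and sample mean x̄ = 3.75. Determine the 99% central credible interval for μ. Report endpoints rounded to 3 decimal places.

[2.205, 5.303]

Posterior precision = 1/7.0² + 20/2.7² = 0.0204 + 2.7435 = 2.7639, so posterior SD = 0.6015.
Posterior mean = (4.3/7.0² + 20·3.75/2.7²) / 2.7639 = 3.7541.
Interval: 3.7541 ± 2.576 × 0.6015 → [2.205, 5.303].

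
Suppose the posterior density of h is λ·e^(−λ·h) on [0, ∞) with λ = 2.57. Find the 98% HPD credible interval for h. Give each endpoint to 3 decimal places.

The exponential density is strictly decreasing on [0, ∞), so the HPD interval is anchored at 0: [0, q] with P(h ≤ q) = 0.98.
q = −ln(1 − 0.98) / 2.57 = 3.9120 / 2.57 = 1.522.

[0.000, 1.522]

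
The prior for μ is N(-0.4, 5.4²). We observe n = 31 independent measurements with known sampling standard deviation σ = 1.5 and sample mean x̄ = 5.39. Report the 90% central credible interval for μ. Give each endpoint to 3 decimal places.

Posterior precision = 1/5.4² + 31/1.5² = 0.0343 + 13.7778 = 13.8121, so posterior SD = 0.2691.
Posterior mean = (-0.4/5.4² + 31·5.39/1.5²) / 13.8121 = 5.3756.
Interval: 5.3756 ± 1.645 × 0.2691 → [4.933, 5.818].

[4.933, 5.818]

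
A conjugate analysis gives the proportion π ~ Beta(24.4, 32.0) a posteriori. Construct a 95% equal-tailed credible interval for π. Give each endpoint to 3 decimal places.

[0.307, 0.563]

Posterior: Beta(24.4, 32.0).
Equal-tailed 95% interval: the 0.025 and 0.975 quantiles of Beta(24.4, 32.0).
Posterior mean ≈ 0.433, SD ≈ 0.065; a Normal approximation gives roughly [0.304, 0.561].
Exact: F⁻¹(0.025) = 0.307; F⁻¹(0.975) = 0.563.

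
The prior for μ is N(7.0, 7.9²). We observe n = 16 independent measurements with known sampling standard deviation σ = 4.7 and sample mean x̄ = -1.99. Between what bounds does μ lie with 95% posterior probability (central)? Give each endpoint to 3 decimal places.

Posterior precision = 1/7.9² + 16/4.7² = 0.0160 + 0.7243 = 0.7403, so posterior SD = 1.1622.
Posterior mean = (7.0/7.9² + 16·-1.99/4.7²) / 0.7403 = -1.7954.
Interval: -1.7954 ± 1.960 × 1.1622 → [-4.073, 0.482].

[-4.073, 0.482]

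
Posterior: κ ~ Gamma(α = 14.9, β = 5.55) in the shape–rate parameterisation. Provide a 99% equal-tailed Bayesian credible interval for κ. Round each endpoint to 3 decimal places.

[1.230, 4.811]

Posterior: Gamma(shape 14.9, rate 5.55).
Equal-tailed 99% interval: Gamma(14.9, 5.55) quantiles at 0.005 and 0.995.
Posterior mean ≈ 2.685, SD ≈ 0.696; a Normal approximation gives roughly [0.893, 4.476].
Exact: lower = 1.230; upper = 4.811.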